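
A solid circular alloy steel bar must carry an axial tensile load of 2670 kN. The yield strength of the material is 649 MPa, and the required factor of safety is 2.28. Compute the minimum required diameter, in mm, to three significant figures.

d = 109 mm

Allowable stress σ_allow = 649/2.28 = 284.6 MPa.
Required area A = F/σ_allow = 2670000/284.6 = 9380 mm².
A = πd²/4 → d = √(4A/π) = 109.3 mm.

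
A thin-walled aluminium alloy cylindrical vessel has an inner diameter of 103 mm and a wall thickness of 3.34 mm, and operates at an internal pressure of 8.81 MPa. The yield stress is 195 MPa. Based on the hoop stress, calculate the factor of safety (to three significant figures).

n = 1.44

σ_h = pD/(2t) = 8.81×103/(2×3.34) = 135.8 MPa.
n = 195/135.8 = 1.435.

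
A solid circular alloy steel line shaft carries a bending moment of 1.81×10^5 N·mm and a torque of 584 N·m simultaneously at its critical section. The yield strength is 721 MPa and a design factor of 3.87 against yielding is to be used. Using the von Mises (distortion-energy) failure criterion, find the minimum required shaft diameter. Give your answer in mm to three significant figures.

d = 30.9 mm

σ_allow = σ_y/n = 721/3.87 = 186.3 MPa.
For a solid shaft σ_b = 32M/(πd³) and τ = 16T/(πd³), so the von Mises stress is σ' = (16/πd³)·√(4M²+3T²).
√(4M²+3T²) = √(4×(181000)² + 3×(584000)²) = 1.074×10^6 N·mm.
d³ = 16×1.074×10^6/(π×186.3) = 29370 mm³.
d = 30.85 mm.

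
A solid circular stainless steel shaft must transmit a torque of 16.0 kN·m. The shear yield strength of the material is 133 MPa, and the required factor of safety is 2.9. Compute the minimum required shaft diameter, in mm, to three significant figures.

Allowable shear stress τ_allow = 133/2.9 = 45.86 MPa.
For a solid shaft τ = 16T/(πd³), so d³ = 16T/(π τ_allow) = 16×1.6000×10^7/(π×45.86) = 1.777×10^6 mm³.
d = (1.777×10^6)^(1/3) = 121.1 mm.

d = 121 mm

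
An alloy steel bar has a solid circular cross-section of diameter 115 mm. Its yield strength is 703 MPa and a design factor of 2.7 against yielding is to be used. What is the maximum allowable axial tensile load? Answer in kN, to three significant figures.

σ_allow = 703/2.7 = 260.4 MPa.
A = πd²/4 = π×115²/4 = 10390 mm².
F_allow = σ_allow × A = 260.4×10390 = 2.704×10^6 N.

F_allow = 2700 kN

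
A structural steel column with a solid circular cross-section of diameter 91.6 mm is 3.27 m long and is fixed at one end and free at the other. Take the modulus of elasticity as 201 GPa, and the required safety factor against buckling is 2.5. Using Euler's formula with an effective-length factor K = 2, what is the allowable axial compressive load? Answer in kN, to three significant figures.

I = πd⁴/64 = π×91.6⁴/64 = 3.456×10^6 mm⁴.
Effective length L_e = KL = 2×3.27 m = 6540 mm.
Euler critical load P_cr = π²EI/L_e² = π²×201000×3.456×10^6/6540² = 160300 N.
P_allow = P_cr/n = 160300/2.5 = 64110 N.

P_allow = 64.1 kN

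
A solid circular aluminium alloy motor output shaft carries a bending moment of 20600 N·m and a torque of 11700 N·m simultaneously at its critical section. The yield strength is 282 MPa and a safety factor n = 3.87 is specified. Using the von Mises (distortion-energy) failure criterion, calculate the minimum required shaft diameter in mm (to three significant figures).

σ_allow = σ_y/n = 282/3.87 = 72.87 MPa.
For a solid shaft σ_b = 32M/(πd³) and τ = 16T/(πd³), so the von Mises stress is σ' = (16/πd³)·√(4M²+3T²).
√(4M²+3T²) = √(4×(2.060×10^7)² + 3×(1.170×10^7)²) = 4.591×10^7 N·mm.
d³ = 16×4.591×10^7/(π×72.87) = 3.209×10^6 mm³.
d = 147.5 mm.

d = 148 mm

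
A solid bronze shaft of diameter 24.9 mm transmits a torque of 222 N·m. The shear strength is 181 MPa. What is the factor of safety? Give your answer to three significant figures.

τ = 16T/(πd³) = 16×222000/(π×24.9³) = 73.24 MPa.
n = τ_limit/τ = 181/73.24 = 2.471.

n = 2.47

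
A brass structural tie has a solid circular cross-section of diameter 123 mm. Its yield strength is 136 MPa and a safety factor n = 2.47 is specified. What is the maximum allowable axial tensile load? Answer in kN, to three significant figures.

σ_allow = 136/2.47 = 55.06 MPa.
A = πd²/4 = π×123²/4 = 11880 mm².
F_allow = σ_allow × A = 55.06×11880 = 654200 N.

F_allow = 654 kN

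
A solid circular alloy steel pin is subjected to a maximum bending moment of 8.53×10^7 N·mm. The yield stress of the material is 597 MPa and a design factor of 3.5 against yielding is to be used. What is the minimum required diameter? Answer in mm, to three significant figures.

σ_allow = 597/3.5 = 170.6 MPa.
For a solid circular section σ = 32M/(πd³), so d³ = 32M/(π σ_allow) = 32×8.5300×10^7/(π×170.6) = 5.094×10^6 mm³.
d = 172.1 mm.

d = 172 mm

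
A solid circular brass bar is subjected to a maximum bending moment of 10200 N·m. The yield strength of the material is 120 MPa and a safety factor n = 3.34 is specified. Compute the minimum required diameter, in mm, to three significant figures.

σ_allow = 120/3.34 = 35.93 MPa.
For a solid circular section σ = 32M/(πd³), so d³ = 32M/(π σ_allow) = 32×1.0200×10^7/(π×35.93) = 2.892×10^6 mm³.
d = 142.5 mm.

d = 142 mm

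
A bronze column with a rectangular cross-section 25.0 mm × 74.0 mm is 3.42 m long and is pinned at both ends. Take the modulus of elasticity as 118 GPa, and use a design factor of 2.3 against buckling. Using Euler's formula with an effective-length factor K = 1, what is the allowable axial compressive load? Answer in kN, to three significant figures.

P_allow = 4.17 kN

Buckling occurs about the weak axis: I_min = h·b³/12 = 74.0×25.0³/12 = 96350 mm⁴ (b = 25.0 mm is the smaller dimension).
Effective length L_e = KL = 1×3.42 m = 3420 mm.
Euler critical load P_cr = π²EI/L_e² = π²×118000×96350/3420² = 9594 N.
P_allow = P_cr/n = 9594/2.3 = 4171 N.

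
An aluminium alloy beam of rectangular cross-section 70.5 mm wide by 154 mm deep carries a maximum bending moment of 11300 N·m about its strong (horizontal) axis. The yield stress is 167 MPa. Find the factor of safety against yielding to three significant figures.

Section modulus S = bh²/6 = 70.5×154²/6 = 278700 mm³.
σ = M/S = 1.1300×10^7/278700 = 40.55 MPa.
n = 167/40.55 = 4.118.

n = 4.12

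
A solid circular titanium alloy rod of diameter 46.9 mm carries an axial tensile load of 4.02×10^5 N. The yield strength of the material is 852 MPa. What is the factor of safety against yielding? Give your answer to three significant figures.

n = 3.66

A = πd²/4 = 1728 mm².
σ = F/A = 402000/1728 = 232.7 MPa.
n = 852/232.7 = 3.661.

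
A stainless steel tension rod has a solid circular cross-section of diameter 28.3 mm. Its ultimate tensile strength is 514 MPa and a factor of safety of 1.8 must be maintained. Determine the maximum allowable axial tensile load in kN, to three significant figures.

σ_allow = 514/1.8 = 285.6 MPa.
A = πd²/4 = π×28.3²/4 = 629.0 mm².
F_allow = σ_allow × A = 285.6×629.0 = 179600 N.

F_allow = 180 kN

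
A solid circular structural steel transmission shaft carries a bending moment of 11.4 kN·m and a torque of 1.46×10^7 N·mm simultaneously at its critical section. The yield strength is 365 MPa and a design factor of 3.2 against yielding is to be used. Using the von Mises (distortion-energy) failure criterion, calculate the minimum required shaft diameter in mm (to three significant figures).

σ_allow = σ_y/n = 365/3.2 = 114.1 MPa.
For a solid shaft σ_b = 32M/(πd³) and τ = 16T/(πd³), so the von Mises stress is σ' = (16/πd³)·√(4M²+3T²).
√(4M²+3T²) = √(4×(1.140×10^7)² + 3×(1.460×10^7)²) = 3.405×10^7 N·mm.
d³ = 16×3.405×10^7/(π×114.1) = 1.520×10^6 mm³.
d = 115.0 mm.

d = 115 mm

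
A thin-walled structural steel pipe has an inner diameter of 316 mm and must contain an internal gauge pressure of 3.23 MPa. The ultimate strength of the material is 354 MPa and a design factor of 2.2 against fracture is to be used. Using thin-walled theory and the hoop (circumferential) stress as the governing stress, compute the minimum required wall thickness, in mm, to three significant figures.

t = 3.17 mm

σ_allow = 354/2.2 = 160.9 MPa.
Hoop stress σ_h = pD/(2t), so t = pD/(2σ_allow) = 3.23×316/(2×160.9) = 3.172 mm.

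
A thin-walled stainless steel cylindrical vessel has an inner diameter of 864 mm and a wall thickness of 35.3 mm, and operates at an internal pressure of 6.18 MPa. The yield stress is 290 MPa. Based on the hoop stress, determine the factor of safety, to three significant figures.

n = 3.83

σ_h = pD/(2t) = 6.18×864/(2×35.3) = 75.63 MPa.
n = 290/75.63 = 3.834.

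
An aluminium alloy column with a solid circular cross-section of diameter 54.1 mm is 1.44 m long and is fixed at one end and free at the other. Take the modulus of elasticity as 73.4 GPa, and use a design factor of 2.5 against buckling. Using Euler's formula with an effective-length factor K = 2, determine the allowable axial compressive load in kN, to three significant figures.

I = πd⁴/64 = π×54.1⁴/64 = 420500 mm⁴.
Effective length L_e = KL = 2×1.44 m = 2880 mm.
Euler critical load P_cr = π²EI/L_e² = π²×73400×420500/2880² = 36730 N.
P_allow = P_cr/n = 36730/2.5 = 14690 N.

P_allow = 14.7 kN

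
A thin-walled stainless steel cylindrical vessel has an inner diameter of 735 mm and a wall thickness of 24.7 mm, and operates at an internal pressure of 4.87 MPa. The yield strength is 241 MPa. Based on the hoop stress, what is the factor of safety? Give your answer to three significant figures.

σ_h = pD/(2t) = 4.87×735/(2×24.7) = 72.46 MPa.
n = 241/72.46 = 3.326.

n = 3.33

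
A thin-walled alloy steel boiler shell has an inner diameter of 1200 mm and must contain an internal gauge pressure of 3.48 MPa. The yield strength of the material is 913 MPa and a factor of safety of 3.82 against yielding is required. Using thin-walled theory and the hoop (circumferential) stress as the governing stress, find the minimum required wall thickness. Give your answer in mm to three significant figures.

t = 8.74 mm

σ_allow = 913/3.82 = 239.0 MPa.
Hoop stress σ_h = pD/(2t), so t = pD/(2σ_allow) = 3.48×1200/(2×239.0) = 8.736 mm.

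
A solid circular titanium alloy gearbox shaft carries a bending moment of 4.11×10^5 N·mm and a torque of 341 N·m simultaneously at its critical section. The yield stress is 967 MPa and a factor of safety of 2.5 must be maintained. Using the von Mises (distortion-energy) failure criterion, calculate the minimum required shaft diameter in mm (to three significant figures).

σ_allow = σ_y/n = 967/2.5 = 386.8 MPa.
For a solid shaft σ_b = 32M/(πd³) and τ = 16T/(πd³), so the von Mises stress is σ' = (16/πd³)·√(4M²+3T²).
√(4M²+3T²) = √(4×(411000)² + 3×(341000)²) = 1.012×10^6 N·mm.
d³ = 16×1.012×10^6/(π×386.8) = 13330 mm³.
d = 23.71 mm.

d = 23.7 mm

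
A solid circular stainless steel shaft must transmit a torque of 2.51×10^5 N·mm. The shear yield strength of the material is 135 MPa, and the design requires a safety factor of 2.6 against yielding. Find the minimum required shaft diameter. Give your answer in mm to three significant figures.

Allowable shear stress τ_allow = 135/2.6 = 51.92 MPa.
For a solid shaft τ = 16T/(πd³), so d³ = 16T/(π τ_allow) = 16×251000/(π×51.92) = 24620 mm³.
d = (24620)^(1/3) = 29.09 mm.

d = 29.1 mm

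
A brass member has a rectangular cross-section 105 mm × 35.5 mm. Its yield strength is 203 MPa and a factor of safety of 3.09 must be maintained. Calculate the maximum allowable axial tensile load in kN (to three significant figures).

F_allow = 245 kN

σ_allow = 203/3.09 = 65.70 MPa.
A = 105×35.5 = 3728 mm².
F_allow = σ_allow × A = 65.70×3728 = 244900 N.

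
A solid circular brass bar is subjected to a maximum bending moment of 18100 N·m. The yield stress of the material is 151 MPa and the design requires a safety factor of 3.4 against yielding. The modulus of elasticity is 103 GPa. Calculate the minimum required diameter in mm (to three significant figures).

d = 161 mm

σ_allow = 151/3.4 = 44.41 MPa.
For a solid circular section σ = 32M/(πd³), so d³ = 32M/(π σ_allow) = 32×1.8100×10^7/(π×44.41) = 4.151×10^6 mm³.
d = 160.7 mm.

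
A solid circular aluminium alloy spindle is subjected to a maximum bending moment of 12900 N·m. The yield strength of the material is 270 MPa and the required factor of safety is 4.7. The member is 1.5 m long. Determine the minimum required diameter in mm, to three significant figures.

d = 132 mm

σ_allow = 270/4.7 = 57.45 MPa.
For a solid circular section σ = 32M/(πd³), so d³ = 32M/(π σ_allow) = 32×1.2900×10^7/(π×57.45) = 2.287×10^6 mm³.
d = 131.8 mm.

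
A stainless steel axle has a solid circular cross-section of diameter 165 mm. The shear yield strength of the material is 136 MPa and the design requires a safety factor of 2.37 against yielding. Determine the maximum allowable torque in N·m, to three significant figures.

τ_allow = 136/2.37 = 57.38 MPa.
For a solid shaft T_allow = τ_allow·πd³/16; πd³/16 = π×165³/16 = 882000 mm³.
T_allow = 57.38×882000 = 5.061×10^7 N·mm = 50610 N·m.

T_allow = 50600 N·m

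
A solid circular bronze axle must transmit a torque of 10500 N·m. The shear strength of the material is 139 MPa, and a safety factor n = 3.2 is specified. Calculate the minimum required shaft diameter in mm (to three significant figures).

d = 107 mm

Allowable shear stress τ_allow = 139/3.2 = 43.44 MPa.
For a solid shaft τ = 16T/(πd³), so d³ = 16T/(π τ_allow) = 16×1.0500×10^7/(π×43.44) = 1.231×10^6 mm³.
d = (1.231×10^6)^(1/3) = 107.2 mm.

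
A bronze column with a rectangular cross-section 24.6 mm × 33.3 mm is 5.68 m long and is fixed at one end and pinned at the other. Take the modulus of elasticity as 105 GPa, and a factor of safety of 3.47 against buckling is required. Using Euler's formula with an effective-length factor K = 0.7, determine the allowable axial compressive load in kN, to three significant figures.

Buckling occurs about the weak axis: I_min = h·b³/12 = 33.3×24.6³/12 = 41310 mm⁴ (b = 24.6 mm is the smaller dimension).
Effective length L_e = KL = 0.7×5.68 m = 3976 mm.
Euler critical load P_cr = π²EI/L_e² = π²×105000×41310/3976² = 2708 N.
P_allow = P_cr/n = 2708/3.47 = 780.4 N.

P_allow = 0.780 kN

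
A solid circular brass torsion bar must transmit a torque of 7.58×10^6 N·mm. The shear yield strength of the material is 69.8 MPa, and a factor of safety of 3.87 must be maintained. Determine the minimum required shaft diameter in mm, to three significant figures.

d = 129 mm

Allowable shear stress τ_allow = 69.8/3.87 = 18.04 MPa.
For a solid shaft τ = 16T/(πd³), so d³ = 16T/(π τ_allow) = 16×7580000/(π×18.04) = 2.140×10^6 mm³.
d = (2.140×10^6)^(1/3) = 128.9 mm.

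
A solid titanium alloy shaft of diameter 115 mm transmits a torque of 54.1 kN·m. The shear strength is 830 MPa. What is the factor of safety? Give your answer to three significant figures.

τ = 16T/(πd³) = 16×5.4100×10^7/(π×115³) = 181.2 MPa.
n = τ_limit/τ = 830/181.2 = 4.581.

n = 4.58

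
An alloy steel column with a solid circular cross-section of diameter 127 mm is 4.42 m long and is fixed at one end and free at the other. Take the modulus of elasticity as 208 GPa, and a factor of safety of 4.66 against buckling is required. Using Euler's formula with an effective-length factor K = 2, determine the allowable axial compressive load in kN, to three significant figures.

P_allow = 72.0 kN

I = πd⁴/64 = π×127⁴/64 = 1.277×10^7 mm⁴.
Effective length L_e = KL = 2×4.42 m = 8840 mm.
Euler critical load P_cr = π²EI/L_e² = π²×208000×1.277×10^7/8840² = 335500 N.
P_allow = P_cr/n = 335500/4.66 = 71990 N.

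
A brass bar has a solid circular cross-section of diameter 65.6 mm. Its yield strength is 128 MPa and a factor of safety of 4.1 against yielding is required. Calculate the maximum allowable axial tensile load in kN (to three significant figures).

σ_allow = 128/4.1 = 31.22 MPa.
A = πd²/4 = π×65.6²/4 = 3380 mm².
F_allow = σ_allow × A = 31.22×3380 = 105500 N.

F_allow = 106 kN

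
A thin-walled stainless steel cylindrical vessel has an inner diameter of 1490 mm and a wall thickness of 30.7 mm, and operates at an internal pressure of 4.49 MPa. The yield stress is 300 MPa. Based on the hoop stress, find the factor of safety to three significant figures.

σ_h = pD/(2t) = 4.49×1490/(2×30.7) = 109.0 MPa.
n = 300/109.0 = 2.753.

n = 2.75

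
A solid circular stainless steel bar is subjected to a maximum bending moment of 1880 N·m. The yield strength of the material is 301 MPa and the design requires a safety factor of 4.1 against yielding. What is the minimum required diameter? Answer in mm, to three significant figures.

d = 63.9 mm

σ_allow = 301/4.1 = 73.41 MPa.
For a solid circular section σ = 32M/(πd³), so d³ = 32M/(π σ_allow) = 32×1880000/(π×73.41) = 260800 mm³.
d = 63.89 mm.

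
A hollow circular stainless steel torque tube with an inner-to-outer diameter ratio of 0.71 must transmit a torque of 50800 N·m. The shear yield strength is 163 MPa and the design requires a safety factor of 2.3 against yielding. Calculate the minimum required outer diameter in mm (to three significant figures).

d_o = 170 mm

τ_allow = 163/2.3 = 70.87 MPa.
For a hollow shaft τ = 16T/[πd_o³(1−k⁴)] with k = 0.71, so 1−k⁴ = 0.7459.
d_o³ = 16T/[π τ_allow (1−k⁴)] = 16×5.0800×10^7/(π×70.87×0.7459) = 4.894×10^6 mm³.
d_o = 169.8 mm.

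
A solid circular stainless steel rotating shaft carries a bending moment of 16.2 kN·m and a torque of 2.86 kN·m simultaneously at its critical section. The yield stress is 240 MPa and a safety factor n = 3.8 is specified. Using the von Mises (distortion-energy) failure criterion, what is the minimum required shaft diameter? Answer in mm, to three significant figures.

d = 138 mm

σ_allow = σ_y/n = 240/3.8 = 63.16 MPa.
For a solid shaft σ_b = 32M/(πd³) and τ = 16T/(πd³), so the von Mises stress is σ' = (16/πd³)·√(4M²+3T²).
√(4M²+3T²) = √(4×(1.620×10^7)² + 3×(2.860×10^6)²) = 3.278×10^7 N·mm.
d³ = 16×3.278×10^7/(π×63.16) = 2.643×10^6 mm³.
d = 138.3 mm.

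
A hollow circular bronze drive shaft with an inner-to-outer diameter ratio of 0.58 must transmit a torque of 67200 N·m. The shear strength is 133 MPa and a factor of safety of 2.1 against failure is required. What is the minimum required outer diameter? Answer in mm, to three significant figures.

d_o = 183 mm

τ_allow = 133/2.1 = 63.33 MPa.
For a hollow shaft τ = 16T/[πd_o³(1−k⁴)] with k = 0.58, so 1−k⁴ = 0.8868.
d_o³ = 16T/[π τ_allow (1−k⁴)] = 16×6.7200×10^7/(π×63.33×0.8868) = 6.093×10^6 mm³.
d_o = 182.7 mm.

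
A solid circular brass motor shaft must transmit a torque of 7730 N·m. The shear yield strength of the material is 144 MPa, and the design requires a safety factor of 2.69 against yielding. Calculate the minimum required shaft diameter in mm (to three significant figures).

Allowable shear stress τ_allow = 144/2.69 = 53.53 MPa.
For a solid shaft τ = 16T/(πd³), so d³ = 16T/(π τ_allow) = 16×7730000/(π×53.53) = 735400 mm³.
d = (735400)^(1/3) = 90.26 mm.

d = 90.3 mm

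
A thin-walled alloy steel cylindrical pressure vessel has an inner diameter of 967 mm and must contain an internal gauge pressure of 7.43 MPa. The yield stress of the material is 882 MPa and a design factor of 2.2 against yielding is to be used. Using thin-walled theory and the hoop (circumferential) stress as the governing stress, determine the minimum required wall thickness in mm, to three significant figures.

σ_allow = 882/2.2 = 400.9 MPa.
Hoop stress σ_h = pD/(2t), so t = pD/(2σ_allow) = 7.43×967/(2×400.9) = 8.961 mm.

t = 8.96 mm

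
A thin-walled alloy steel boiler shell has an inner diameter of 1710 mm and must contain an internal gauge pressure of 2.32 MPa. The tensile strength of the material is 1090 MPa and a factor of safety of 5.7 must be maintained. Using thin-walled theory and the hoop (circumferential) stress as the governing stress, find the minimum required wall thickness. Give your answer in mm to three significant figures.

t = 10.4 mm

σ_allow = 1090/5.7 = 191.2 MPa.
Hoop stress σ_h = pD/(2t), so t = pD/(2σ_allow) = 2.32×1710/(2×191.2) = 10.37 mm.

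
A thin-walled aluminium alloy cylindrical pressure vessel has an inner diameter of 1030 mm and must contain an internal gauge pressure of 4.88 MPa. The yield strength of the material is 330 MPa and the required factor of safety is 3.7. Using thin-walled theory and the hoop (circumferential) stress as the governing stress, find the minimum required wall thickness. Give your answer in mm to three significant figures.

t = 28.2 mm

σ_allow = 330/3.7 = 89.19 MPa.
Hoop stress σ_h = pD/(2t), so t = pD/(2σ_allow) = 4.88×1030/(2×89.19) = 28.18 mm.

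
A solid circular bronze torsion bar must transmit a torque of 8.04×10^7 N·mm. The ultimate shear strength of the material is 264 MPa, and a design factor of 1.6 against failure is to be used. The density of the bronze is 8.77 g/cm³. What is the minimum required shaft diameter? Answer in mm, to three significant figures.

Allowable shear stress τ_allow = 264/1.6 = 165.0 MPa.
For a solid shaft τ = 16T/(πd³), so d³ = 16T/(π τ_allow) = 16×8.0400×10^7/(π×165.0) = 2.482×10^6 mm³.
d = (2.482×10^6)^(1/3) = 135.4 mm.

d = 135 mm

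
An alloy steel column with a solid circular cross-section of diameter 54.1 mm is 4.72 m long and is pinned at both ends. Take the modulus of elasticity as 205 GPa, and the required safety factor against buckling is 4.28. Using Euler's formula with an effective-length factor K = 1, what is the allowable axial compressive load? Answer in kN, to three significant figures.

I = πd⁴/64 = π×54.1⁴/64 = 420500 mm⁴.
Effective length L_e = KL = 1×4.72 m = 4720 mm.
Euler critical load P_cr = π²EI/L_e² = π²×205000×420500/4720² = 38190 N.
P_allow = P_cr/n = 38190/4.28 = 8922 N.

P_allow = 8.92 kN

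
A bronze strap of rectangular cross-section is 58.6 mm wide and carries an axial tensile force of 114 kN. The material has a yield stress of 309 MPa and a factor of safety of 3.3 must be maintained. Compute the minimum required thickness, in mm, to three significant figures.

σ_allow = 309/3.3 = 93.64 MPa.
Required area A = F/σ_allow = 114000/93.64 = 1217 mm².
t = A/w = 1217/58.6 = 20.78 mm.

t = 20.8 mm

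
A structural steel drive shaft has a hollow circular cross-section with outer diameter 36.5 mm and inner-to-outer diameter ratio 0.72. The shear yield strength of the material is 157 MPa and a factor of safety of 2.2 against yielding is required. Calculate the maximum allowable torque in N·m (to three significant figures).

T_allow = 498 N·m

τ_allow = 157/2.2 = 71.36 MPa.
For a hollow shaft T_allow = τ_allow·πd_o³(1−k⁴)/16 with 1−k⁴ = 0.7313, so πd_o³(1−k⁴)/16 = 6982 mm³.
T_allow = 71.36×6982 = 498300 N·mm = 498.3 N·m.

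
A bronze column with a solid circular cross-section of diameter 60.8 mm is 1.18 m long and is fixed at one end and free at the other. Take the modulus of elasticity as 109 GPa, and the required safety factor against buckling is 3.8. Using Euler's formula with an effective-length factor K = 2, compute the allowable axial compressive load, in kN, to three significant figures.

I = πd⁴/64 = π×60.8⁴/64 = 670800 mm⁴.
Effective length L_e = KL = 2×1.18 m = 2360 mm.
Euler critical load P_cr = π²EI/L_e² = π²×109000×670800/2360² = 129600 N.
P_allow = P_cr/n = 129600/3.8 = 34100 N.

P_allow = 34.1 kN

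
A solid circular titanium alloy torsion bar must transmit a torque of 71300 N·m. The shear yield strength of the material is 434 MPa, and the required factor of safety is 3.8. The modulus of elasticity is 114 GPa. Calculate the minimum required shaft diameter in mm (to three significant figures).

d = 147 mm

Allowable shear stress τ_allow = 434/3.8 = 114.2 MPa.
For a solid shaft τ = 16T/(πd³), so d³ = 16T/(π τ_allow) = 16×7.1300×10^7/(π×114.2) = 3.179×10^6 mm³.
d = (3.179×10^6)^(1/3) = 147.0 mm.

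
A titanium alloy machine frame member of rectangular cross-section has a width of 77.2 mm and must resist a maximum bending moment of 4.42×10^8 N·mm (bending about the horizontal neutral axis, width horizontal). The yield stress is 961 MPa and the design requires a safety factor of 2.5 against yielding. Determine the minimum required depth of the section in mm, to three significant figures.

h = 299 mm

σ_allow = 961/2.5 = 384.4 MPa.
For a rectangular section σ = 6M/(bh²), so h² = 6M/(b σ_allow) = 6×4.4200×10^8/(77.2×384.4) = 89370 mm².
h = 298.9 mm.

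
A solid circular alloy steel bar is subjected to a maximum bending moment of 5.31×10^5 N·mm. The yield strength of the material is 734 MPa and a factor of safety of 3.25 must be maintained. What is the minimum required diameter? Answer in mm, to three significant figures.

d = 28.8 mm

σ_allow = 734/3.25 = 225.8 MPa.
For a solid circular section σ = 32M/(πd³), so d³ = 32M/(π σ_allow) = 32×531000/(π×225.8) = 23950 mm³.
d = 28.82 mm.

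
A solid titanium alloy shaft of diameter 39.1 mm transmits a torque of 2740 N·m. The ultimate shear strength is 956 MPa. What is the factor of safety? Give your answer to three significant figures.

n = 4.10

τ = 16T/(πd³) = 16×2740000/(π×39.1³) = 233.4 MPa.
n = τ_limit/τ = 956/233.4 = 4.095.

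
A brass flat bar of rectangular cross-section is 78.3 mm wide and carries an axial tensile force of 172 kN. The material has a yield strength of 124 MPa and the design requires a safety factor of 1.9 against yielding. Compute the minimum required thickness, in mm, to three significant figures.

t = 33.7 mm

σ_allow = 124/1.9 = 65.26 MPa.
Required area A = F/σ_allow = 172000/65.26 = 2635 mm².
t = A/w = 2635/78.3 = 33.66 mm.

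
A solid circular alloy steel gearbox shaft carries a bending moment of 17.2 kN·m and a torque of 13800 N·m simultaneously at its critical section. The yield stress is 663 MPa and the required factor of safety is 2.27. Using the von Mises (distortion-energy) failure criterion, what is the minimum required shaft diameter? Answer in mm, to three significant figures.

d = 90.1 mm

σ_allow = σ_y/n = 663/2.27 = 292.1 MPa.
For a solid shaft σ_b = 32M/(πd³) and τ = 16T/(πd³), so the von Mises stress is σ' = (16/πd³)·√(4M²+3T²).
√(4M²+3T²) = √(4×(1.720×10^7)² + 3×(1.380×10^7)²) = 4.189×10^7 N·mm.
d³ = 16×4.189×10^7/(π×292.1) = 730400 mm³.
d = 90.06 mm.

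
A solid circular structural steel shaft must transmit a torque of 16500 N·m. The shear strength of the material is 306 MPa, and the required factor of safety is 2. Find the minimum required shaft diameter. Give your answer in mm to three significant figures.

d = 81.9 mm

Allowable shear stress τ_allow = 306/2 = 153.0 MPa.
For a solid shaft τ = 16T/(πd³), so d³ = 16T/(π τ_allow) = 16×1.6500×10^7/(π×153.0) = 549200 mm³.
d = (549200)^(1/3) = 81.89 mm.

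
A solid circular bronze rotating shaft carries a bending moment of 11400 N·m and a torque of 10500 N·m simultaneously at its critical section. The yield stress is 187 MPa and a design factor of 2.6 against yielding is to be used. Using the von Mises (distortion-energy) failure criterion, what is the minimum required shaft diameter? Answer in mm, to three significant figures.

σ_allow = σ_y/n = 187/2.6 = 71.92 MPa.
For a solid shaft σ_b = 32M/(πd³) and τ = 16T/(πd³), so the von Mises stress is σ' = (16/πd³)·√(4M²+3T²).
√(4M²+3T²) = √(4×(1.140×10^7)² + 3×(1.050×10^7)²) = 2.916×10^7 N·mm.
d³ = 16×2.916×10^7/(π×71.92) = 2.065×10^6 mm³.
d = 127.3 mm.

d = 127 mm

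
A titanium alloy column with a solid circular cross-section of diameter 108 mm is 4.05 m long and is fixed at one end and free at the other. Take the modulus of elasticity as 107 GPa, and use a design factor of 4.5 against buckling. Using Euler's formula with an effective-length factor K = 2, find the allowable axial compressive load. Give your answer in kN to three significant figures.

P_allow = 23.9 kN

I = πd⁴/64 = π×108⁴/64 = 6.678×10^6 mm⁴.
Effective length L_e = KL = 2×4.05 m = 8100 mm.
Euler critical load P_cr = π²EI/L_e² = π²×107000×6.678×10^6/8100² = 107500 N.
P_allow = P_cr/n = 107500/4.5 = 23890 N.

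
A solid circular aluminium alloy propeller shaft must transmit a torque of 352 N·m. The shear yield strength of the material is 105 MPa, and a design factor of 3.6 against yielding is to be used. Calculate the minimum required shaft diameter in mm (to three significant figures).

d = 39.5 mm

Allowable shear stress τ_allow = 105/3.6 = 29.17 MPa.
For a solid shaft τ = 16T/(πd³), so d³ = 16T/(π τ_allow) = 16×352000/(π×29.17) = 61460 mm³.
d = (61460)^(1/3) = 39.46 mm.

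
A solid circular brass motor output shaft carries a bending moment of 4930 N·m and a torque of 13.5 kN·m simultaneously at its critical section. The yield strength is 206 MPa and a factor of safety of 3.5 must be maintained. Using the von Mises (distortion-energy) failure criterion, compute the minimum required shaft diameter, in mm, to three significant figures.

σ_allow = σ_y/n = 206/3.5 = 58.86 MPa.
For a solid shaft σ_b = 32M/(πd³) and τ = 16T/(πd³), so the von Mises stress is σ' = (16/πd³)·√(4M²+3T²).
√(4M²+3T²) = √(4×(4.930×10^6)² + 3×(1.350×10^7)²) = 2.538×10^7 N·mm.
d³ = 16×2.538×10^7/(π×58.86) = 2.196×10^6 mm³.
d = 130.0 mm.

d = 130 mm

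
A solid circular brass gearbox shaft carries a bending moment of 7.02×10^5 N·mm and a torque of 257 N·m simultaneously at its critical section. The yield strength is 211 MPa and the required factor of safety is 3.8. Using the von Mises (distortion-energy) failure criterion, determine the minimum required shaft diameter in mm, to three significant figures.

σ_allow = σ_y/n = 211/3.8 = 55.53 MPa.
For a solid shaft σ_b = 32M/(πd³) and τ = 16T/(πd³), so the von Mises stress is σ' = (16/πd³)·√(4M²+3T²).
√(4M²+3T²) = √(4×(702000)² + 3×(257000)²) = 1.473×10^6 N·mm.
d³ = 16×1.473×10^6/(π×55.53) = 135100 mm³.
d = 51.31 mm.

d = 51.3 mm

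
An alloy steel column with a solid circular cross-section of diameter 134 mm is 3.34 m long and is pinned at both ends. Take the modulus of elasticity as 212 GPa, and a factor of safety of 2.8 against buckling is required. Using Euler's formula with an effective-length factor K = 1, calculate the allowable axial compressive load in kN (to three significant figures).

P_allow = 1060 kN

I = πd⁴/64 = π×134⁴/64 = 1.583×10^7 mm⁴.
Effective length L_e = KL = 1×3.34 m = 3340 mm.
Euler critical load P_cr = π²EI/L_e² = π²×212000×1.583×10^7/3340² = 2.968×10^6 N.
P_allow = P_cr/n = 2.968×10^6/2.8 = 1.060×10^6 N.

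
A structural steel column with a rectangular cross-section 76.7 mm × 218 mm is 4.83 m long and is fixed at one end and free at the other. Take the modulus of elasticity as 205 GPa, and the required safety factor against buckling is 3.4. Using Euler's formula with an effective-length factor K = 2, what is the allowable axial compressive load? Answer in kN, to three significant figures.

Buckling occurs about the weak axis: I_min = h·b³/12 = 218×76.7³/12 = 8.197×10^6 mm⁴ (b = 76.7 mm is the smaller dimension).
Effective length L_e = KL = 2×4.83 m = 9660 mm.
Euler critical load P_cr = π²EI/L_e² = π²×205000×8.197×10^6/9660² = 177700 N.
P_allow = P_cr/n = 177700/3.4 = 52270 N.

P_allow = 52.3 kN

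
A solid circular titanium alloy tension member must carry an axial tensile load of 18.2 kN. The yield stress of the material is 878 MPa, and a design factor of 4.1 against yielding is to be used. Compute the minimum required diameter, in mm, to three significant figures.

Allowable stress σ_allow = 878/4.1 = 214.1 MPa.
Required area A = F/σ_allow = 18200/214.1 = 84.99 mm².
A = πd²/4 → d = √(4A/π) = 10.40 mm.

d = 10.4 mm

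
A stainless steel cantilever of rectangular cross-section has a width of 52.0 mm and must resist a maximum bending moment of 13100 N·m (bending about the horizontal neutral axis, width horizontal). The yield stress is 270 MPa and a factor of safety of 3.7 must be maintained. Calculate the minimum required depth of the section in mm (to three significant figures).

σ_allow = 270/3.7 = 72.97 MPa.
For a rectangular section σ = 6M/(bh²), so h² = 6M/(b σ_allow) = 6×1.3100×10^7/(52.0×72.97) = 20710 mm².
h = 143.9 mm.

h = 144 mm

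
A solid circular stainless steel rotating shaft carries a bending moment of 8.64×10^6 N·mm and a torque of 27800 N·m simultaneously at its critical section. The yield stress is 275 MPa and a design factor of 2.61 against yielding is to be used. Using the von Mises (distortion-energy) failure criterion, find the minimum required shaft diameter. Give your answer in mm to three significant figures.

d = 135 mm

σ_allow = σ_y/n = 275/2.61 = 105.4 MPa.
For a solid shaft σ_b = 32M/(πd³) and τ = 16T/(πd³), so the von Mises stress is σ' = (16/πd³)·√(4M²+3T²).
√(4M²+3T²) = √(4×(8.640×10^6)² + 3×(2.780×10^7)²) = 5.116×10^7 N·mm.
d³ = 16×5.116×10^7/(π×105.4) = 2.473×10^6 mm³.
d = 135.2 mm.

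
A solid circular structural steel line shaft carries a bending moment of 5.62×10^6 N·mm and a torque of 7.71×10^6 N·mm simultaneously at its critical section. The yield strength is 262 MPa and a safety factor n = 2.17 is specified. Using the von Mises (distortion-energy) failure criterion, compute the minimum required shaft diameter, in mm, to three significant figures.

d = 90.3 mm

σ_allow = σ_y/n = 262/2.17 = 120.7 MPa.
For a solid shaft σ_b = 32M/(πd³) and τ = 16T/(πd³), so the von Mises stress is σ' = (16/πd³)·√(4M²+3T²).
√(4M²+3T²) = √(4×(5.620×10^6)² + 3×(7.710×10^6)²) = 1.745×10^7 N·mm.
d³ = 16×1.745×10^7/(π×120.7) = 736300 mm³.
d = 90.30 mm.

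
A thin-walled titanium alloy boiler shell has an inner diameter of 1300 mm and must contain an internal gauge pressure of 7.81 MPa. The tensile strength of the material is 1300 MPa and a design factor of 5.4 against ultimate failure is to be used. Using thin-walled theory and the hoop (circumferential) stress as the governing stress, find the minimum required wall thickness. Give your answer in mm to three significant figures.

σ_allow = 1300/5.4 = 240.7 MPa.
Hoop stress σ_h = pD/(2t), so t = pD/(2σ_allow) = 7.81×1300/(2×240.7) = 21.09 mm.

t = 21.1 mm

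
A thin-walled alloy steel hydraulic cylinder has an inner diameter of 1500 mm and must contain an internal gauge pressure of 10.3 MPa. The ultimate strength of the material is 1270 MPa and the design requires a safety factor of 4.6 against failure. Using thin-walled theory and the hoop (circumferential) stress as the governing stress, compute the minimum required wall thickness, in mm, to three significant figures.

t = 28.0 mm

σ_allow = 1270/4.6 = 276.1 MPa.
Hoop stress σ_h = pD/(2t), so t = pD/(2σ_allow) = 10.3×1500/(2×276.1) = 27.98 mm.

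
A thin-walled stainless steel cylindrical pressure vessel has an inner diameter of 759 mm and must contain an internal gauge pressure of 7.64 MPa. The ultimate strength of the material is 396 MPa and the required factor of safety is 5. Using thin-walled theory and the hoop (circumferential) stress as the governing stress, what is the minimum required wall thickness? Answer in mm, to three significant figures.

t = 36.6 mm

σ_allow = 396/5 = 79.20 MPa.
Hoop stress σ_h = pD/(2t), so t = pD/(2σ_allow) = 7.64×759/(2×79.20) = 36.61 mm.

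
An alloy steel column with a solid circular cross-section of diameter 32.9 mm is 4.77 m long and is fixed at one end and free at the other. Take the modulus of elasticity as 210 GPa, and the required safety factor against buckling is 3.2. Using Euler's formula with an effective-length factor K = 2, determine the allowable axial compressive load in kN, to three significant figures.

I = πd⁴/64 = π×32.9⁴/64 = 57510 mm⁴.
Effective length L_e = KL = 2×4.77 m = 9540 mm.
Euler critical load P_cr = π²EI/L_e² = π²×210000×57510/9540² = 1310 N.
P_allow = P_cr/n = 1310/3.2 = 409.3 N.

P_allow = 0.409 kN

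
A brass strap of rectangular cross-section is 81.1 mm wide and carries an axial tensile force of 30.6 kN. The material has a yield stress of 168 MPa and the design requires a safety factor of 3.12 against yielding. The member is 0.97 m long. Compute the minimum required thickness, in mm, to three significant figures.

σ_allow = 168/3.12 = 53.85 MPa.
Required area A = F/σ_allow = 30600/53.85 = 568.3 mm².
t = A/w = 568.3/81.1 = 7.007 mm.

t = 7.01 mm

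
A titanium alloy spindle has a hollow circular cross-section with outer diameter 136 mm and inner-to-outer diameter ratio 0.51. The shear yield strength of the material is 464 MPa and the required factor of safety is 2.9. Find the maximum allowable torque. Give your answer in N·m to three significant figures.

τ_allow = 464/2.9 = 160.0 MPa.
For a hollow shaft T_allow = τ_allow·πd_o³(1−k⁴)/16 with 1−k⁴ = 0.9323, so πd_o³(1−k⁴)/16 = 460500 mm³.
T_allow = 160.0×460500 = 7.368×10^7 N·mm = 73680 N·m.

T_allow = 73700 N·m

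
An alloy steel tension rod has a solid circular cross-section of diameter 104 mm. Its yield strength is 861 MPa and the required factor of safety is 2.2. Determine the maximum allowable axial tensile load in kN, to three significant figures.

σ_allow = 861/2.2 = 391.4 MPa.
A = πd²/4 = π×104²/4 = 8495 mm².
F_allow = σ_allow × A = 391.4×8495 = 3.325×10^6 N.

F_allow = 3320 kN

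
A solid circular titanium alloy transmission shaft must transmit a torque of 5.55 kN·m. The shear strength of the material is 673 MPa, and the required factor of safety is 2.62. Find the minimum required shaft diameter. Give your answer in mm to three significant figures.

Allowable shear stress τ_allow = 673/2.62 = 256.9 MPa.
For a solid shaft τ = 16T/(πd³), so d³ = 16T/(π τ_allow) = 16×5550000/(π×256.9) = 110000 mm³.
d = (110000)^(1/3) = 47.92 mm.

d = 47.9 mm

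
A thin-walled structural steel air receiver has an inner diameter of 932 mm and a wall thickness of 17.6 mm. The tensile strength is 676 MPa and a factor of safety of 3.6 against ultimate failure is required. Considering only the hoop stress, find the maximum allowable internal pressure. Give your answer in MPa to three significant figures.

p_allow = 7.09 MPa

σ_allow = 676/3.6 = 187.8 MPa.
σ_h = pD/(2t) → p_allow = 2σ_allow t/D = 2×187.8×17.6/932 = 7.092 MPa.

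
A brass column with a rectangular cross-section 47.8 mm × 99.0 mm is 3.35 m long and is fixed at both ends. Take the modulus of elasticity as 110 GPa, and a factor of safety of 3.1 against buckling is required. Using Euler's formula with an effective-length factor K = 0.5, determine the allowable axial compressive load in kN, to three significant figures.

P_allow = 112 kN

Buckling occurs about the weak axis: I_min = h·b³/12 = 99.0×47.8³/12 = 901000 mm⁴ (b = 47.8 mm is the smaller dimension).
Effective length L_e = KL = 0.5×3.35 m = 1675 mm.
Euler critical load P_cr = π²EI/L_e² = π²×110000×901000/1675² = 348700 N.
P_allow = P_cr/n = 348700/3.1 = 112500 N.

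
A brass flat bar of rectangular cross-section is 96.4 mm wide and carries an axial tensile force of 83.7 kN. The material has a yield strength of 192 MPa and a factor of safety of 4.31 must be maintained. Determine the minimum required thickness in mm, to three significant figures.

σ_allow = 192/4.31 = 44.55 MPa.
Required area A = F/σ_allow = 83700/44.55 = 1879 mm².
t = A/w = 1879/96.4 = 19.49 mm.

t = 19.5 mm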